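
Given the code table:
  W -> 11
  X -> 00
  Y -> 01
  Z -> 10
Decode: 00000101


Decoding:
00 -> X
00 -> X
01 -> Y
01 -> Y


Result: XXYY


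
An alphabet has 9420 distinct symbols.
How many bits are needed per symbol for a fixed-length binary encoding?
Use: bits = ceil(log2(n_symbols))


log2(9420) = 13.2015
Bracket: 2^13 = 8192 < 9420 <= 2^14 = 16384
So ceil(log2(9420)) = 14

bits = ceil(log2(9420)) = ceil(13.2015) = 14 bits


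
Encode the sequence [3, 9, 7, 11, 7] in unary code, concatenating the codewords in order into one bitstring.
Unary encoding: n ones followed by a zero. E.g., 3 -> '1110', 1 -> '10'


Encode each number as n ones followed by a terminating 0:
  3 -> 1110 (4 bits)
  9 -> 1111111110 (10 bits)
  7 -> 11111110 (8 bits)
  11 -> 111111111110 (12 bits)
  7 -> 11111110 (8 bits)
Total length = 4 + 10 + 8 + 12 + 8 = 42 bits.

Unary([3, 9, 7, 11, 7]) = 111011111111101111111011111111111011111110 (42 bits)


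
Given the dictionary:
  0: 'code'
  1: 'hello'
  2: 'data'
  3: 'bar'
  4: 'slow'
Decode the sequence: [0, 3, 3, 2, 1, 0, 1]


Look up each index in the dictionary:
  0 -> 'code'
  3 -> 'bar'
  3 -> 'bar'
  2 -> 'data'
  1 -> 'hello'
  0 -> 'code'
  1 -> 'hello'

Decoded: "code bar bar data hello code hello"


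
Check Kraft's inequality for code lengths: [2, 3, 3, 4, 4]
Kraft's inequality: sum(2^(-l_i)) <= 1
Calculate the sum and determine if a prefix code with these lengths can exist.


Sum = 2^(-2) + 2^(-3) + 2^(-3) + 2^(-4) + 2^(-4)
    = 0.25 + 0.125 + 0.125 + 0.0625 + 0.0625
    = 10/16 = 0.625
Since 0.625 <= 1, Kraft's inequality IS satisfied.
A prefix code with these lengths CAN exist.

Kraft sum = 0.625. Satisfied.


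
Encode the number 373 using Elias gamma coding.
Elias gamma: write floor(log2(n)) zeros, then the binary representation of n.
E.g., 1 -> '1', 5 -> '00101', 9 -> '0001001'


num_bits = floor(log2(373)) + 1 = 9
leading_zeros = num_bits - 1 = 8
binary(373) = 101110101

Elias gamma(373) = '00000000' + '101110101' = 00000000101110101 (17 bits)


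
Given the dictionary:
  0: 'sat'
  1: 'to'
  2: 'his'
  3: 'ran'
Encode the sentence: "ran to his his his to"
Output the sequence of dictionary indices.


Look up each word in the dictionary:
  'ran' -> 3
  'to' -> 1
  'his' -> 2
  'his' -> 2
  'his' -> 2
  'to' -> 1

Encoded: [3, 1, 2, 2, 2, 1]


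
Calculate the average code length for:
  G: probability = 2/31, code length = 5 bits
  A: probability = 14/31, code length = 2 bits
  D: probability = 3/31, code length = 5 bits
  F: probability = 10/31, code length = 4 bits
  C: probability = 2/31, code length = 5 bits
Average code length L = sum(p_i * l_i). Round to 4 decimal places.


Weighted contributions p_i * l_i:
  G: (2/31) * 5 = 10/31
  A: (14/31) * 2 = 28/31
  D: (3/31) * 5 = 15/31
  F: (10/31) * 4 = 40/31
  C: (2/31) * 5 = 10/31
Sum = (10 + 28 + 15 + 40 + 10)/31 = 103/31

L = 103/31 = 3.3226 bits/symbol


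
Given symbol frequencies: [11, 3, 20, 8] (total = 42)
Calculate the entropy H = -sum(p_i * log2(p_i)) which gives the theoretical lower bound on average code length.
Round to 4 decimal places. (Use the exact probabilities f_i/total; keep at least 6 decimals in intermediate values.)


Per-symbol terms -p_i * log2(p_i) with p_i = f_i/42:
  p = 11/42 = 0.261905: log2(p) = -1.932886, -p*log2(p) = 0.506232
  p = 3/42 = 0.071429: log2(p) = -3.807355, -p*log2(p) = 0.271954
  p = 20/42 = 0.476190: log2(p) = -1.070389, -p*log2(p) = 0.509709
  p = 8/42 = 0.190476: log2(p) = -2.392317, -p*log2(p) = 0.455680
H = 0.506232 + 0.271954 + 0.509709 + 0.455680 = 1.743575

H = 1.7436 bits/symbol


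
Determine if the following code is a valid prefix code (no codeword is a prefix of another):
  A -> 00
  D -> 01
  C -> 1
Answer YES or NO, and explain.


Checking each pair (does one codeword prefix another?):
  A='00' vs D='01': no prefix
  A='00' vs C='1': no prefix
  D='01' vs A='00': no prefix
  D='01' vs C='1': no prefix
  C='1' vs A='00': no prefix
  C='1' vs D='01': no prefix
No violation found over all pairs.

YES -- this is a valid prefix code. No codeword is a prefix of any other codeword.


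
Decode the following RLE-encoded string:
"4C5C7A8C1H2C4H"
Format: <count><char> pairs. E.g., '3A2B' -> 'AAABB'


Expanding each <count><char> pair:
  4C -> 'CCCC'
  5C -> 'CCCCC'
  7A -> 'AAAAAAA'
  8C -> 'CCCCCCCC'
  1H -> 'H'
  2C -> 'CC'
  4H -> 'HHHH'

Decoded = CCCCCCCCCAAAAAAACCCCCCCCHCCHHHH


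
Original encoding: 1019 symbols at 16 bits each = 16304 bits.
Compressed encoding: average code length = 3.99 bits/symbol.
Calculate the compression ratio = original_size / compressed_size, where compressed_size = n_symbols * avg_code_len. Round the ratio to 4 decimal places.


original_size = n_symbols * orig_bits = 1019 * 16 = 16304 bits
compressed_size = n_symbols * avg_code_len = 1019 * 3.99 = 4065.81 bits
ratio = original_size / compressed_size = 16304 / 4065.81 = 4.01

Compression ratio = 4.01


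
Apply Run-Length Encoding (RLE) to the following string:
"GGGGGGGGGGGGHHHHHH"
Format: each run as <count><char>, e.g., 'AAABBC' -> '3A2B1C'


Scanning runs left to right:
  i=0: run of 'G' x 12 -> '12G'
  i=12: run of 'H' x 6 -> '6H'

RLE = 12G6H


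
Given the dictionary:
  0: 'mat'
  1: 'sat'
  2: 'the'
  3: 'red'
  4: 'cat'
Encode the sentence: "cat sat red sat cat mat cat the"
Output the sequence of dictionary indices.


Look up each word in the dictionary:
  'cat' -> 4
  'sat' -> 1
  'red' -> 3
  'sat' -> 1
  'cat' -> 4
  'mat' -> 0
  'cat' -> 4
  'the' -> 2

Encoded: [4, 1, 3, 1, 4, 0, 4, 2]


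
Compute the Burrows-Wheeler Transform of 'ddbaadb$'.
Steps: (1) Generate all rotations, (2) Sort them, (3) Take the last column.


Rotations (sorted):
  0: $ddbaadb -> last char: b
  1: aadb$ddb -> last char: b
  2: adb$ddba -> last char: a
  3: b$ddbaad -> last char: d
  4: baadb$dd -> last char: d
  5: db$ddbaa -> last char: a
  6: dbaadb$d -> last char: d
  7: ddbaadb$ -> last char: $


BWT = bbaddad$


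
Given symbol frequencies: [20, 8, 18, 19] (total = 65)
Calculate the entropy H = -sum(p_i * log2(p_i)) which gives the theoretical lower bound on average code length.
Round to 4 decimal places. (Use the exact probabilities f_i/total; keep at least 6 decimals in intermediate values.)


Per-symbol terms -p_i * log2(p_i) with p_i = f_i/65:
  p = 20/65 = 0.307692: log2(p) = -1.700440, -p*log2(p) = 0.523212
  p = 8/65 = 0.123077: log2(p) = -3.022368, -p*log2(p) = 0.371984
  p = 18/65 = 0.276923: log2(p) = -1.852443, -p*log2(p) = 0.512984
  p = 19/65 = 0.292308: log2(p) = -1.774440, -p*log2(p) = 0.518683
H = 0.523212 + 0.371984 + 0.512984 + 0.518683 = 1.926863

H = 1.9269 bits/symbol


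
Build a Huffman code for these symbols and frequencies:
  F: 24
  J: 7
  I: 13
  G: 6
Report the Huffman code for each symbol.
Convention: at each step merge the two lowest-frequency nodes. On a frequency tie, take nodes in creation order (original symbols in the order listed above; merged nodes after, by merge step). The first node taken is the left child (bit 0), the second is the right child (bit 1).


Huffman tree construction:
Step 1: Merge G(6) + J(7) = 13
Step 2: Merge I(13) + (G+J)(13) = 26
Step 3: Merge F(24) + (I+(G+J))(26) = 50
Read each symbol's code off the tree from the root (left child = 0, right child = 1).

Codes:
  F: 0 (length 1)
  J: 111 (length 3)
  I: 10 (length 2)
  G: 110 (length 3)
Average code length: 89/50 = 1.7800 bits/symbol


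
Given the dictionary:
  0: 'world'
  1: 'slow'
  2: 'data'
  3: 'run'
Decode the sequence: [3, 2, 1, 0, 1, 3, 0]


Look up each index in the dictionary:
  3 -> 'run'
  2 -> 'data'
  1 -> 'slow'
  0 -> 'world'
  1 -> 'slow'
  3 -> 'run'
  0 -> 'world'

Decoded: "run data slow world slow run world"


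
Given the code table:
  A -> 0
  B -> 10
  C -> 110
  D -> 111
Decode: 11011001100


Decoding:
110 -> C
110 -> C
0 -> A
110 -> C
0 -> A


Result: CCACA


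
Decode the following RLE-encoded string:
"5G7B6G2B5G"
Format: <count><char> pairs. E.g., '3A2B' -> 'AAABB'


Expanding each <count><char> pair:
  5G -> 'GGGGG'
  7B -> 'BBBBBBB'
  6G -> 'GGGGGG'
  2B -> 'BB'
  5G -> 'GGGGG'

Decoded = GGGGGBBBBBBBGGGGGGBBGGGGG


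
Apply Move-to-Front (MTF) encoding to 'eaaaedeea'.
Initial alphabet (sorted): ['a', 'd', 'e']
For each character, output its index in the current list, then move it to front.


MTF encoding:
'e': index 2 in ['a', 'd', 'e'] -> ['e', 'a', 'd']
'a': index 1 in ['e', 'a', 'd'] -> ['a', 'e', 'd']
'a': index 0 in ['a', 'e', 'd'] -> ['a', 'e', 'd']
'a': index 0 in ['a', 'e', 'd'] -> ['a', 'e', 'd']
'e': index 1 in ['a', 'e', 'd'] -> ['e', 'a', 'd']
'd': index 2 in ['e', 'a', 'd'] -> ['d', 'e', 'a']
'e': index 1 in ['d', 'e', 'a'] -> ['e', 'd', 'a']
'e': index 0 in ['e', 'd', 'a'] -> ['e', 'd', 'a']
'a': index 2 in ['e', 'd', 'a'] -> ['a', 'e', 'd']


Output: [2, 1, 0, 0, 1, 2, 1, 0, 2]


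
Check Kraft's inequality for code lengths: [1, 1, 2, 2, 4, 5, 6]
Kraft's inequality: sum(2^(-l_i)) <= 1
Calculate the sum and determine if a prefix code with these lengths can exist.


Sum = 2^(-1) + 2^(-1) + 2^(-2) + 2^(-2) + 2^(-4) + 2^(-5) + 2^(-6)
    = 0.5 + 0.5 + 0.25 + 0.25 + 0.0625 + 0.03125 + 0.015625
    = 103/64 = 1.609375
Since 1.609375 > 1, Kraft's inequality is NOT satisfied.
A prefix code with these lengths CANNOT exist.

Kraft sum = 1.609375. Not satisfied.


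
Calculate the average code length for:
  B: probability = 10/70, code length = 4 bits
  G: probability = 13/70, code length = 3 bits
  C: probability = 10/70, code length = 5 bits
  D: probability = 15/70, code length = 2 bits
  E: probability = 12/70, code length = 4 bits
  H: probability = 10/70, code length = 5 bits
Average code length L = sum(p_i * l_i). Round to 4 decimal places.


Weighted contributions p_i * l_i:
  B: (10/70) * 4 = 40/70
  G: (13/70) * 3 = 39/70
  C: (10/70) * 5 = 50/70
  D: (15/70) * 2 = 30/70
  E: (12/70) * 4 = 48/70
  H: (10/70) * 5 = 50/70
Sum = (40 + 39 + 50 + 30 + 48 + 50)/70 = 257/70

L = 257/70 = 3.6714 bits/symbol


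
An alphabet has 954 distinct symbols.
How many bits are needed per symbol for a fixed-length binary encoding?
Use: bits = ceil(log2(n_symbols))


log2(954) = 9.8978
Bracket: 2^9 = 512 < 954 <= 2^10 = 1024
So ceil(log2(954)) = 10

bits = ceil(log2(954)) = ceil(9.8978) = 10 bits


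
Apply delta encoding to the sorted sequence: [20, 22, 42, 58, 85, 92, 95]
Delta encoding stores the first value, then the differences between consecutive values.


First value: 20
Deltas:
  22 - 20 = 2
  42 - 22 = 20
  58 - 42 = 16
  85 - 58 = 27
  92 - 85 = 7
  95 - 92 = 3


Delta encoded: [20, 2, 20, 16, 27, 7, 3]


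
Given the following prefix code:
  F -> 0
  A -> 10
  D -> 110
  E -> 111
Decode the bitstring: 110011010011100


Decoding step by step:
Bits 110 -> D
Bits 0 -> F
Bits 110 -> D
Bits 10 -> A
Bits 0 -> F
Bits 111 -> E
Bits 0 -> F
Bits 0 -> F


Decoded message: DFDAFEFF


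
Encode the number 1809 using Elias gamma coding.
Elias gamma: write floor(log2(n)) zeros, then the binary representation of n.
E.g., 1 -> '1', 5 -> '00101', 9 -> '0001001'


num_bits = floor(log2(1809)) + 1 = 11
leading_zeros = num_bits - 1 = 10
binary(1809) = 11100010001

Elias gamma(1809) = '0000000000' + '11100010001' = 000000000011100010001 (21 bits)


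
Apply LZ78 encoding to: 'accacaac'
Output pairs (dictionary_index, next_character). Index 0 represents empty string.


LZ78 encoding steps:
Dictionary: {0: ''}
Step 1: w='' (idx 0), next='a' -> output (0, 'a'), add 'a' as idx 1
Step 2: w='' (idx 0), next='c' -> output (0, 'c'), add 'c' as idx 2
Step 3: w='c' (idx 2), next='a' -> output (2, 'a'), add 'ca' as idx 3
Step 4: w='ca' (idx 3), next='a' -> output (3, 'a'), add 'caa' as idx 4
Step 5: w='c' (idx 2), end of input -> output (2, '')


Encoded: [(0, 'a'), (0, 'c'), (2, 'a'), (3, 'a'), (2, '')]


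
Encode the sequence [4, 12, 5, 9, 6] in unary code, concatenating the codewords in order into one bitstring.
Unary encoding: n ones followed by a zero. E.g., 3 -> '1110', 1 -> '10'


Encode each number as n ones followed by a terminating 0:
  4 -> 11110 (5 bits)
  12 -> 1111111111110 (13 bits)
  5 -> 111110 (6 bits)
  9 -> 1111111110 (10 bits)
  6 -> 1111110 (7 bits)
Total length = 5 + 13 + 6 + 10 + 7 = 41 bits.

Unary([4, 12, 5, 9, 6]) = 11110111111111111011111011111111101111110 (41 bits)


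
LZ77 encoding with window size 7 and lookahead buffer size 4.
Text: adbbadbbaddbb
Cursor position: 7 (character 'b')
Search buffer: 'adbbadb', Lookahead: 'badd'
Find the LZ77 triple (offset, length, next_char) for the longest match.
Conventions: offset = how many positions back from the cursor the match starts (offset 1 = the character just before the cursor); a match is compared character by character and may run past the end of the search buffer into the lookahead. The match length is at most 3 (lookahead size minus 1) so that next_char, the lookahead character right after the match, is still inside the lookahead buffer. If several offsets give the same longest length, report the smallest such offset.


Try each offset into the search buffer:
  offset=1 (pos 6, char 'b'): match length 1
  offset=2 (pos 5, char 'd'): match length 0
  offset=3 (pos 4, char 'a'): match length 0
  offset=4 (pos 3, char 'b'): match length 3
  offset=5 (pos 2, char 'b'): match length 1
  offset=6 (pos 1, char 'd'): match length 0
  offset=7 (pos 0, char 'a'): match length 0
Longest match has length 3 at offset 4.
next_char = character at position 7 + 3 = 10 -> 'd'

Best match: offset=4, length=3 (matching 'bad' starting at position 3)
LZ77 triple: (4, 3, 'd')


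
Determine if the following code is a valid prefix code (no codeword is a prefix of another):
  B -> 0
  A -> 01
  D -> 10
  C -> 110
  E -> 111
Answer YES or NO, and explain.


Checking each pair (does one codeword prefix another?):
  B='0' vs A='01': prefix -- VIOLATION

NO -- this is NOT a valid prefix code. B (0) is a prefix of A (01).


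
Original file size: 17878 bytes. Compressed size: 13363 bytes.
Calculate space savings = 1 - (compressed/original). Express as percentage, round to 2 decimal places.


ratio = compressed/original = 13363/17878 = 0.747455
savings = 1 - ratio = 1 - 0.747455 = 0.252545
as a percentage: 0.252545 * 100 = 25.25%

Space savings = 1 - 13363/17878 = 25.25%


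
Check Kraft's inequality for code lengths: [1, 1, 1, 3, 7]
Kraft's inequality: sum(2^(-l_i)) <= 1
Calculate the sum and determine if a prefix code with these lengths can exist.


Sum = 2^(-1) + 2^(-1) + 2^(-1) + 2^(-3) + 2^(-7)
    = 0.5 + 0.5 + 0.5 + 0.125 + 0.0078125
    = 209/128 = 1.6328125
Since 1.6328125 > 1, Kraft's inequality is NOT satisfied.
A prefix code with these lengths CANNOT exist.

Kraft sum = 1.6328125. Not satisfied.


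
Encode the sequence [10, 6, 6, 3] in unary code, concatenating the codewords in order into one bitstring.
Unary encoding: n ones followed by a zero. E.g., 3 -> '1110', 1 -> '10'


Encode each number as n ones followed by a terminating 0:
  10 -> 11111111110 (11 bits)
  6 -> 1111110 (7 bits)
  6 -> 1111110 (7 bits)
  3 -> 1110 (4 bits)
Total length = 11 + 7 + 7 + 4 = 29 bits.

Unary([10, 6, 6, 3]) = 11111111110111111011111101110 (29 bits)


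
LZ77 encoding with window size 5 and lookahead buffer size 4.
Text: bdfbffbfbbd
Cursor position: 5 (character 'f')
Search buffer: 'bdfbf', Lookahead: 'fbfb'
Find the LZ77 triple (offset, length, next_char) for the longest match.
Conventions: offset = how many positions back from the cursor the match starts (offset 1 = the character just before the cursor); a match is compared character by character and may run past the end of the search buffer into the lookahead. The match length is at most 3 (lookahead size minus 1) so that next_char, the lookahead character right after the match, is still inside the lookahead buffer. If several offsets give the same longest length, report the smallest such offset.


Try each offset into the search buffer:
  offset=1 (pos 4, char 'f'): match length 1
  offset=2 (pos 3, char 'b'): match length 0
  offset=3 (pos 2, char 'f'): match length 3
  offset=4 (pos 1, char 'd'): match length 0
  offset=5 (pos 0, char 'b'): match length 0
Longest match has length 3 at offset 3.
next_char = character at position 5 + 3 = 8 -> 'b'

Best match: offset=3, length=3 (matching 'fbf' starting at position 2)
LZ77 triple: (3, 3, 'b')


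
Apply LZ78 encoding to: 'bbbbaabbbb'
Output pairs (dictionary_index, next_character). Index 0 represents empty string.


LZ78 encoding steps:
Dictionary: {0: ''}
Step 1: w='' (idx 0), next='b' -> output (0, 'b'), add 'b' as idx 1
Step 2: w='b' (idx 1), next='b' -> output (1, 'b'), add 'bb' as idx 2
Step 3: w='b' (idx 1), next='a' -> output (1, 'a'), add 'ba' as idx 3
Step 4: w='' (idx 0), next='a' -> output (0, 'a'), add 'a' as idx 4
Step 5: w='bb' (idx 2), next='b' -> output (2, 'b'), add 'bbb' as idx 5
Step 6: w='b' (idx 1), end of input -> output (1, '')


Encoded: [(0, 'b'), (1, 'b'), (1, 'a'), (0, 'a'), (2, 'b'), (1, '')]


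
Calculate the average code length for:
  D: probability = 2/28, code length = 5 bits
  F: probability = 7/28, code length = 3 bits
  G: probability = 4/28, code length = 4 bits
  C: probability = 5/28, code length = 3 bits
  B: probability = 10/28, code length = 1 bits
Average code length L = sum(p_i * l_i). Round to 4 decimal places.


Weighted contributions p_i * l_i:
  D: (2/28) * 5 = 10/28
  F: (7/28) * 3 = 21/28
  G: (4/28) * 4 = 16/28
  C: (5/28) * 3 = 15/28
  B: (10/28) * 1 = 10/28
Sum = (10 + 21 + 16 + 15 + 10)/28 = 72/28

L = 72/28 = 2.5714 bits/symbol


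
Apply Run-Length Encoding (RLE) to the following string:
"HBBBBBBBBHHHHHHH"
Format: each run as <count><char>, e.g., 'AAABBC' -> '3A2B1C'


Scanning runs left to right:
  i=0: run of 'H' x 1 -> '1H'
  i=1: run of 'B' x 8 -> '8B'
  i=9: run of 'H' x 7 -> '7H'

RLE = 1H8B7H


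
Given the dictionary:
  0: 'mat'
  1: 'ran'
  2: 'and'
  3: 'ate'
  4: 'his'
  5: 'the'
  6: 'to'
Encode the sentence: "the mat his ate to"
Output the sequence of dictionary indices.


Look up each word in the dictionary:
  'the' -> 5
  'mat' -> 0
  'his' -> 4
  'ate' -> 3
  'to' -> 6

Encoded: [5, 0, 4, 3, 6]


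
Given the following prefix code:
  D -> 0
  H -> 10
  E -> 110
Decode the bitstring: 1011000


Decoding step by step:
Bits 10 -> H
Bits 110 -> E
Bits 0 -> D
Bits 0 -> D


Decoded message: HEDD


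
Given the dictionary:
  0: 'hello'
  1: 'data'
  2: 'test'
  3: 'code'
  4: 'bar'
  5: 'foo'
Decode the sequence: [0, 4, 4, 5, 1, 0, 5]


Look up each index in the dictionary:
  0 -> 'hello'
  4 -> 'bar'
  4 -> 'bar'
  5 -> 'foo'
  1 -> 'data'
  0 -> 'hello'
  5 -> 'foo'

Decoded: "hello bar bar foo data hello foo"


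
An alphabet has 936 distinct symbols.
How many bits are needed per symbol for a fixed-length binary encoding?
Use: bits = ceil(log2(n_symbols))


log2(936) = 9.8704
Bracket: 2^9 = 512 < 936 <= 2^10 = 1024
So ceil(log2(936)) = 10

bits = ceil(log2(936)) = ceil(9.8704) = 10 bits


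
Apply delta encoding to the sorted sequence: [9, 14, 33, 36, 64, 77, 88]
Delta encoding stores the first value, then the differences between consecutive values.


First value: 9
Deltas:
  14 - 9 = 5
  33 - 14 = 19
  36 - 33 = 3
  64 - 36 = 28
  77 - 64 = 13
  88 - 77 = 11


Delta encoded: [9, 5, 19, 3, 28, 13, 11]


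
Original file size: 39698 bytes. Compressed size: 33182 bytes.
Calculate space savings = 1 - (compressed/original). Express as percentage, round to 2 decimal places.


ratio = compressed/original = 33182/39698 = 0.835861
savings = 1 - ratio = 1 - 0.835861 = 0.164139
as a percentage: 0.164139 * 100 = 16.41%

Space savings = 1 - 33182/39698 = 16.41%


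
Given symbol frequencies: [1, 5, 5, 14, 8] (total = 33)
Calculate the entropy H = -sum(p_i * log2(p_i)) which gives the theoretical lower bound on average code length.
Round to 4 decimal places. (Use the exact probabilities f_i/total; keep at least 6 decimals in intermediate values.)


Per-symbol terms -p_i * log2(p_i) with p_i = f_i/33:
  p = 1/33 = 0.030303: log2(p) = -5.044394, -p*log2(p) = 0.152860
  p = 5/33 = 0.151515: log2(p) = -2.722466, -p*log2(p) = 0.412495
  p = 5/33 = 0.151515: log2(p) = -2.722466, -p*log2(p) = 0.412495
  p = 14/33 = 0.424242: log2(p) = -1.237039, -p*log2(p) = 0.524805
  p = 8/33 = 0.242424: log2(p) = -2.044394, -p*log2(p) = 0.495611
H = 0.152860 + 0.412495 + 0.412495 + 0.524805 + 0.495611 = 1.998266

H = 1.9983 bits/symbol


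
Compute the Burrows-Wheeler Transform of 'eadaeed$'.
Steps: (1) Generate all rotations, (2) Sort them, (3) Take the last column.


Rotations (sorted):
  0: $eadaeed -> last char: d
  1: adaeed$e -> last char: e
  2: aeed$ead -> last char: d
  3: d$eadaee -> last char: e
  4: daeed$ea -> last char: a
  5: eadaeed$ -> last char: $
  6: ed$eadae -> last char: e
  7: eed$eada -> last char: a


BWT = dedea$ea


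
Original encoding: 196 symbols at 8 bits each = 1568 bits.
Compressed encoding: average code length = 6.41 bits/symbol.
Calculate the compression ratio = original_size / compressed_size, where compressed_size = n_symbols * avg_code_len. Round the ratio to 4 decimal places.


original_size = n_symbols * orig_bits = 196 * 8 = 1568 bits
compressed_size = n_symbols * avg_code_len = 196 * 6.41 = 1256.36 bits
ratio = original_size / compressed_size = 1568 / 1256.36 = 1.248

Compression ratio = 1.248


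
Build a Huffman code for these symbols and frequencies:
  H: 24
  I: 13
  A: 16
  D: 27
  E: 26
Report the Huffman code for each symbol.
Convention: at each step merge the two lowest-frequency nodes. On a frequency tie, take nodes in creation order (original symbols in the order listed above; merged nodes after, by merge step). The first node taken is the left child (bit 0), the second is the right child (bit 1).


Huffman tree construction:
Step 1: Merge I(13) + A(16) = 29
Step 2: Merge H(24) + E(26) = 50
Step 3: Merge D(27) + (I+A)(29) = 56
Step 4: Merge (H+E)(50) + (D+(I+A))(56) = 106
Read each symbol's code off the tree from the root (left child = 0, right child = 1).

Codes:
  H: 00 (length 2)
  I: 110 (length 3)
  A: 111 (length 3)
  D: 10 (length 2)
  E: 01 (length 2)
Average code length: 241/106 = 2.2736 bits/symbol


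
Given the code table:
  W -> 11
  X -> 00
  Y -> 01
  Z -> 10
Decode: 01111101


Decoding:
01 -> Y
11 -> W
11 -> W
01 -> Y


Result: YWWY


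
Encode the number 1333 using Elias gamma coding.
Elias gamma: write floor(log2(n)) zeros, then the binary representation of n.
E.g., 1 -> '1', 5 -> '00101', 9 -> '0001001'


num_bits = floor(log2(1333)) + 1 = 11
leading_zeros = num_bits - 1 = 10
binary(1333) = 10100110101

Elias gamma(1333) = '0000000000' + '10100110101' = 000000000010100110101 (21 bits)


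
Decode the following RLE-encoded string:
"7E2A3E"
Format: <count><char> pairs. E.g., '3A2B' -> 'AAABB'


Expanding each <count><char> pair:
  7E -> 'EEEEEEE'
  2A -> 'AA'
  3E -> 'EEE'

Decoded = EEEEEEEAAEEE


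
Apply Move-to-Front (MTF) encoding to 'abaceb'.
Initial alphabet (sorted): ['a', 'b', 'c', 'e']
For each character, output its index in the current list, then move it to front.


MTF encoding:
'a': index 0 in ['a', 'b', 'c', 'e'] -> ['a', 'b', 'c', 'e']
'b': index 1 in ['a', 'b', 'c', 'e'] -> ['b', 'a', 'c', 'e']
'a': index 1 in ['b', 'a', 'c', 'e'] -> ['a', 'b', 'c', 'e']
'c': index 2 in ['a', 'b', 'c', 'e'] -> ['c', 'a', 'b', 'e']
'e': index 3 in ['c', 'a', 'b', 'e'] -> ['e', 'c', 'a', 'b']
'b': index 3 in ['e', 'c', 'a', 'b'] -> ['b', 'e', 'c', 'a']


Output: [0, 1, 1, 2, 3, 3]


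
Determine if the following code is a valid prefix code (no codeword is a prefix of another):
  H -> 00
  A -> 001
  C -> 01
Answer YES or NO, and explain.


Checking each pair (does one codeword prefix another?):
  H='00' vs A='001': prefix -- VIOLATION

NO -- this is NOT a valid prefix code. H (00) is a prefix of A (001).


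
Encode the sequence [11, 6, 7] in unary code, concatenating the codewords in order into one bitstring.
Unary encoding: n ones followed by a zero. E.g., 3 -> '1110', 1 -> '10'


Encode each number as n ones followed by a terminating 0:
  11 -> 111111111110 (12 bits)
  6 -> 1111110 (7 bits)
  7 -> 11111110 (8 bits)
Total length = 12 + 7 + 8 = 27 bits.

Unary([11, 6, 7]) = 111111111110111111011111110 (27 bits)


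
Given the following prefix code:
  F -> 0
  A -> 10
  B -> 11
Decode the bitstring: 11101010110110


Decoding step by step:
Bits 11 -> B
Bits 10 -> A
Bits 10 -> A
Bits 10 -> A
Bits 11 -> B
Bits 0 -> F
Bits 11 -> B
Bits 0 -> F


Decoded message: BAAABFBF


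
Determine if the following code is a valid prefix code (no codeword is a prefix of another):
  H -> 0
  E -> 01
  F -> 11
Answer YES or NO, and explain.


Checking each pair (does one codeword prefix another?):
  H='0' vs E='01': prefix -- VIOLATION

NO -- this is NOT a valid prefix code. H (0) is a prefix of E (01).


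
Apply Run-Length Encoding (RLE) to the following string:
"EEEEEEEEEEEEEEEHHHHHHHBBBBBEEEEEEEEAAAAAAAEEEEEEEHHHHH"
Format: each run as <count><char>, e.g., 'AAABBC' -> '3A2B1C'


Scanning runs left to right:
  i=0: run of 'E' x 15 -> '15E'
  i=15: run of 'H' x 7 -> '7H'
  i=22: run of 'B' x 5 -> '5B'
  i=27: run of 'E' x 8 -> '8E'
  i=35: run of 'A' x 7 -> '7A'
  i=42: run of 'E' x 7 -> '7E'
  i=49: run of 'H' x 5 -> '5H'

RLE = 15E7H5B8E7A7E5H


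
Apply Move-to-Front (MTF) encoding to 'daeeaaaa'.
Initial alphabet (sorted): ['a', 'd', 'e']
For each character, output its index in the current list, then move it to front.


MTF encoding:
'd': index 1 in ['a', 'd', 'e'] -> ['d', 'a', 'e']
'a': index 1 in ['d', 'a', 'e'] -> ['a', 'd', 'e']
'e': index 2 in ['a', 'd', 'e'] -> ['e', 'a', 'd']
'e': index 0 in ['e', 'a', 'd'] -> ['e', 'a', 'd']
'a': index 1 in ['e', 'a', 'd'] -> ['a', 'e', 'd']
'a': index 0 in ['a', 'e', 'd'] -> ['a', 'e', 'd']
'a': index 0 in ['a', 'e', 'd'] -> ['a', 'e', 'd']
'a': index 0 in ['a', 'e', 'd'] -> ['a', 'e', 'd']


Output: [1, 1, 2, 0, 1, 0, 0, 0]


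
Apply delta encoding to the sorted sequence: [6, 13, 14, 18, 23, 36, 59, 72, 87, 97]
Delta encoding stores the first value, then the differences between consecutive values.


First value: 6
Deltas:
  13 - 6 = 7
  14 - 13 = 1
  18 - 14 = 4
  23 - 18 = 5
  36 - 23 = 13
  59 - 36 = 23
  72 - 59 = 13
  87 - 72 = 15
  97 - 87 = 10


Delta encoded: [6, 7, 1, 4, 5, 13, 23, 13, 15, 10]


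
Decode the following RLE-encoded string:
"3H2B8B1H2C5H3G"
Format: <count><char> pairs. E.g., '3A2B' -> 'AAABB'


Expanding each <count><char> pair:
  3H -> 'HHH'
  2B -> 'BB'
  8B -> 'BBBBBBBB'
  1H -> 'H'
  2C -> 'CC'
  5H -> 'HHHHH'
  3G -> 'GGG'

Decoded = HHHBBBBBBBBBBHCCHHHHHGGG


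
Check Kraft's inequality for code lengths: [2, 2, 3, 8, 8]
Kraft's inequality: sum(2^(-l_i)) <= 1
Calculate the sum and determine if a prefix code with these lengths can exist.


Sum = 2^(-2) + 2^(-2) + 2^(-3) + 2^(-8) + 2^(-8)
    = 0.25 + 0.25 + 0.125 + 0.00390625 + 0.00390625
    = 162/256 = 0.6328125
Since 0.6328125 <= 1, Kraft's inequality IS satisfied.
A prefix code with these lengths CAN exist.

Kraft sum = 0.6328125. Satisfied.


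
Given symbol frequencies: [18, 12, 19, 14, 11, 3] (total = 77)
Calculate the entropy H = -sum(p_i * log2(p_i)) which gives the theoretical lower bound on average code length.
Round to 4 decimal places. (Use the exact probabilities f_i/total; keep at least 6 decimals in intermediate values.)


Per-symbol terms -p_i * log2(p_i) with p_i = f_i/77:
  p = 18/77 = 0.233766: log2(p) = -2.096862, -p*log2(p) = 0.490175
  p = 12/77 = 0.155844: log2(p) = -2.681824, -p*log2(p) = 0.417947
  p = 19/77 = 0.246753: log2(p) = -2.018859, -p*log2(p) = 0.498160
  p = 14/77 = 0.181818: log2(p) = -2.459432, -p*log2(p) = 0.447169
  p = 11/77 = 0.142857: log2(p) = -2.807355, -p*log2(p) = 0.401051
  p = 3/77 = 0.038961: log2(p) = -4.681824, -p*log2(p) = 0.182409
H = 0.490175 + 0.417947 + 0.498160 + 0.447169 + 0.401051 + 0.182409 = 2.436911

H = 2.4369 bits/symbol


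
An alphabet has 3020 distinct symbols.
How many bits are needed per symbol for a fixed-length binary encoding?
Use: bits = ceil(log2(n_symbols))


log2(3020) = 11.5603
Bracket: 2^11 = 2048 < 3020 <= 2^12 = 4096
So ceil(log2(3020)) = 12

bits = ceil(log2(3020)) = ceil(11.5603) = 12 bits


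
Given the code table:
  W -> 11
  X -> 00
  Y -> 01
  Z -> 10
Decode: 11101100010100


Decoding:
11 -> W
10 -> Z
11 -> W
00 -> X
01 -> Y
01 -> Y
00 -> X


Result: WZWXYYX


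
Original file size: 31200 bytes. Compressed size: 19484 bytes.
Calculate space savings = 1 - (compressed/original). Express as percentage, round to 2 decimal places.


ratio = compressed/original = 19484/31200 = 0.624487
savings = 1 - ratio = 1 - 0.624487 = 0.375513
as a percentage: 0.375513 * 100 = 37.55%

Space savings = 1 - 19484/31200 = 37.55%


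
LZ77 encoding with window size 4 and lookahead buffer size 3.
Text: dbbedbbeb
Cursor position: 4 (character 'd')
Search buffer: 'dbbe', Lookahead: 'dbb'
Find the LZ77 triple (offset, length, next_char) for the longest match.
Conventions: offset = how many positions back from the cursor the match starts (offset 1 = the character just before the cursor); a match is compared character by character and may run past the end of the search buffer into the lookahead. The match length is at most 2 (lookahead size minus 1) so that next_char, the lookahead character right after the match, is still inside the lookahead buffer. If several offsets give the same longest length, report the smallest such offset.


Try each offset into the search buffer:
  offset=1 (pos 3, char 'e'): match length 0
  offset=2 (pos 2, char 'b'): match length 0
  offset=3 (pos 1, char 'b'): match length 0
  offset=4 (pos 0, char 'd'): match length 2
Longest match has length 2 at offset 4.
next_char = character at position 4 + 2 = 6 -> 'b'

Best match: offset=4, length=2 (matching 'db' starting at position 0)
LZ77 triple: (4, 2, 'b')


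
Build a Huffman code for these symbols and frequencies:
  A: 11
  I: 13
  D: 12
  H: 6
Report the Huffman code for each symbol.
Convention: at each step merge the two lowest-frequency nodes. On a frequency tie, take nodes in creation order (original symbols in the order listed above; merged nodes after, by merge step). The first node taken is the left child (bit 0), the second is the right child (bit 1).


Huffman tree construction:
Step 1: Merge H(6) + A(11) = 17
Step 2: Merge D(12) + I(13) = 25
Step 3: Merge (H+A)(17) + (D+I)(25) = 42
Read each symbol's code off the tree from the root (left child = 0, right child = 1).

Codes:
  A: 01 (length 2)
  I: 11 (length 2)
  D: 10 (length 2)
  H: 00 (length 2)
Average code length: 84/42 = 2.0000 bits/symbol


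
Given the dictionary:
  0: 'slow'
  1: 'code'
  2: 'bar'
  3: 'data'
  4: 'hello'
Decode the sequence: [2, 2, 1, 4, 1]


Look up each index in the dictionary:
  2 -> 'bar'
  2 -> 'bar'
  1 -> 'code'
  4 -> 'hello'
  1 -> 'code'

Decoded: "bar bar code hello code"


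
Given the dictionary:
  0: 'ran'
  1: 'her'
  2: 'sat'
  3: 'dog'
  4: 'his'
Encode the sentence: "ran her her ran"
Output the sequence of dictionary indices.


Look up each word in the dictionary:
  'ran' -> 0
  'her' -> 1
  'her' -> 1
  'ran' -> 0

Encoded: [0, 1, 1, 0]


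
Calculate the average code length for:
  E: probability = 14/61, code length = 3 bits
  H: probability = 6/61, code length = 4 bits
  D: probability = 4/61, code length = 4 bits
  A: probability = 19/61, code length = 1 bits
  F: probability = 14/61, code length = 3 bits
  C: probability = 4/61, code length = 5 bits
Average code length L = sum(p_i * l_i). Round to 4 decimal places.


Weighted contributions p_i * l_i:
  E: (14/61) * 3 = 42/61
  H: (6/61) * 4 = 24/61
  D: (4/61) * 4 = 16/61
  A: (19/61) * 1 = 19/61
  F: (14/61) * 3 = 42/61
  C: (4/61) * 5 = 20/61
Sum = (42 + 24 + 16 + 19 + 42 + 20)/61 = 163/61

L = 163/61 = 2.6721 bits/symbol


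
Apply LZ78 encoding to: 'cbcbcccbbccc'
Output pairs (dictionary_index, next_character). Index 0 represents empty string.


LZ78 encoding steps:
Dictionary: {0: ''}
Step 1: w='' (idx 0), next='c' -> output (0, 'c'), add 'c' as idx 1
Step 2: w='' (idx 0), next='b' -> output (0, 'b'), add 'b' as idx 2
Step 3: w='c' (idx 1), next='b' -> output (1, 'b'), add 'cb' as idx 3
Step 4: w='c' (idx 1), next='c' -> output (1, 'c'), add 'cc' as idx 4
Step 5: w='cb' (idx 3), next='b' -> output (3, 'b'), add 'cbb' as idx 5
Step 6: w='cc' (idx 4), next='c' -> output (4, 'c'), add 'ccc' as idx 6


Encoded: [(0, 'c'), (0, 'b'), (1, 'b'), (1, 'c'), (3, 'b'), (4, 'c')]


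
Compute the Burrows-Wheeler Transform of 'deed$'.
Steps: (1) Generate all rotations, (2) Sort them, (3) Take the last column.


Rotations (sorted):
  0: $deed -> last char: d
  1: d$dee -> last char: e
  2: deed$ -> last char: $
  3: ed$de -> last char: e
  4: eed$d -> last char: d


BWT = de$ed


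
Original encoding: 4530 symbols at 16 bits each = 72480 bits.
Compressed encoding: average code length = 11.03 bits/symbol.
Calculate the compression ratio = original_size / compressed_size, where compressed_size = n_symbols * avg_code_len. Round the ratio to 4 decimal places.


original_size = n_symbols * orig_bits = 4530 * 16 = 72480 bits
compressed_size = n_symbols * avg_code_len = 4530 * 11.03 = 49965.9 bits
ratio = original_size / compressed_size = 72480 / 49965.9 = 1.4506

Compression ratio = 1.4506


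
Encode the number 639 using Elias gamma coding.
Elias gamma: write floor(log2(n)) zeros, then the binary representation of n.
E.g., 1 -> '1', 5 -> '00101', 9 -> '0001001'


num_bits = floor(log2(639)) + 1 = 10
leading_zeros = num_bits - 1 = 9
binary(639) = 1001111111

Elias gamma(639) = '000000000' + '1001111111' = 0000000001001111111 (19 bits)


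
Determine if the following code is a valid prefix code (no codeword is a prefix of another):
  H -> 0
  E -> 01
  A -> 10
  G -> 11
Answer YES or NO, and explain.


Checking each pair (does one codeword prefix another?):
  H='0' vs E='01': prefix -- VIOLATION

NO -- this is NOT a valid prefix code. H (0) is a prefix of E (01).


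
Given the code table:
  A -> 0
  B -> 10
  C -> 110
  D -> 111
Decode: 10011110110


Decoding:
10 -> B
0 -> A
111 -> D
10 -> B
110 -> C


Result: BADBC


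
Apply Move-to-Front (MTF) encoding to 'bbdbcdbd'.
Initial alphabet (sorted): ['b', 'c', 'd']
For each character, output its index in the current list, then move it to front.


MTF encoding:
'b': index 0 in ['b', 'c', 'd'] -> ['b', 'c', 'd']
'b': index 0 in ['b', 'c', 'd'] -> ['b', 'c', 'd']
'd': index 2 in ['b', 'c', 'd'] -> ['d', 'b', 'c']
'b': index 1 in ['d', 'b', 'c'] -> ['b', 'd', 'c']
'c': index 2 in ['b', 'd', 'c'] -> ['c', 'b', 'd']
'd': index 2 in ['c', 'b', 'd'] -> ['d', 'c', 'b']
'b': index 2 in ['d', 'c', 'b'] -> ['b', 'd', 'c']
'd': index 1 in ['b', 'd', 'c'] -> ['d', 'b', 'c']


Output: [0, 0, 2, 1, 2, 2, 2, 1]


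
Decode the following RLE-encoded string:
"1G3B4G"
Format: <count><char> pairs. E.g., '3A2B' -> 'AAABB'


Expanding each <count><char> pair:
  1G -> 'G'
  3B -> 'BBB'
  4G -> 'GGGG'

Decoded = GBBBGGGG


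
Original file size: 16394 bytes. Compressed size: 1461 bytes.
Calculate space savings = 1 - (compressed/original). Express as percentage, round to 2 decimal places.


ratio = compressed/original = 1461/16394 = 0.089118
savings = 1 - ratio = 1 - 0.089118 = 0.910882
as a percentage: 0.910882 * 100 = 91.09%

Space savings = 1 - 1461/16394 = 91.09%


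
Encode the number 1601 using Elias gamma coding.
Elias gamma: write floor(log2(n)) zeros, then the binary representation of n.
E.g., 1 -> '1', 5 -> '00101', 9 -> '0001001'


num_bits = floor(log2(1601)) + 1 = 11
leading_zeros = num_bits - 1 = 10
binary(1601) = 11001000001

Elias gamma(1601) = '0000000000' + '11001000001' = 000000000011001000001 (21 bits)


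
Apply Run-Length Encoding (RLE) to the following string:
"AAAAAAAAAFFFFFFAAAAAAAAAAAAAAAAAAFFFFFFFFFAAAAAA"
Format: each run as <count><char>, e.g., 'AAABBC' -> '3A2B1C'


Scanning runs left to right:
  i=0: run of 'A' x 9 -> '9A'
  i=9: run of 'F' x 6 -> '6F'
  i=15: run of 'A' x 18 -> '18A'
  i=33: run of 'F' x 9 -> '9F'
  i=42: run of 'A' x 6 -> '6A'

RLE = 9A6F18A9F6A


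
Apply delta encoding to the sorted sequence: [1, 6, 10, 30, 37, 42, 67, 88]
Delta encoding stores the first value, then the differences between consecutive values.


First value: 1
Deltas:
  6 - 1 = 5
  10 - 6 = 4
  30 - 10 = 20
  37 - 30 = 7
  42 - 37 = 5
  67 - 42 = 25
  88 - 67 = 21


Delta encoded: [1, 5, 4, 20, 7, 5, 25, 21]


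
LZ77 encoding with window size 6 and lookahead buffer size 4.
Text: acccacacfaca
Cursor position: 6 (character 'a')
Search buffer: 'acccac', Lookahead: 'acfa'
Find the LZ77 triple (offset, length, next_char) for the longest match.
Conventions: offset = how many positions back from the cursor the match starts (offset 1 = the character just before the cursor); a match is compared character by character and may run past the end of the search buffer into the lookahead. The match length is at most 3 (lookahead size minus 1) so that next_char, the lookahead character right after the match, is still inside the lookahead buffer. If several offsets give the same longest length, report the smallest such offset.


Try each offset into the search buffer:
  offset=1 (pos 5, char 'c'): match length 0
  offset=2 (pos 4, char 'a'): match length 2
  offset=3 (pos 3, char 'c'): match length 0
  offset=4 (pos 2, char 'c'): match length 0
  offset=5 (pos 1, char 'c'): match length 0
  offset=6 (pos 0, char 'a'): match length 2
Longest match has length 2, found at offsets 2, 6; take the smallest, offset 2.
next_char = character at position 6 + 2 = 8 -> 'f'

Best match: offset=2, length=2 (matching 'ac' starting at position 4)
LZ77 triple: (2, 2, 'f')


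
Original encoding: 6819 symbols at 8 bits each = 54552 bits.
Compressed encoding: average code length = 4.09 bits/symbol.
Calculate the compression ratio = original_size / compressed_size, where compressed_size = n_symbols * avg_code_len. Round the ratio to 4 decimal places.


original_size = n_symbols * orig_bits = 6819 * 8 = 54552 bits
compressed_size = n_symbols * avg_code_len = 6819 * 4.09 = 27889.71 bits
ratio = original_size / compressed_size = 54552 / 27889.71 = 1.956

Compression ratio = 1.956


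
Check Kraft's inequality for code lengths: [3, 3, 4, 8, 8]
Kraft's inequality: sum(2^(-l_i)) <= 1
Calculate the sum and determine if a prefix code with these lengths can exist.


Sum = 2^(-3) + 2^(-3) + 2^(-4) + 2^(-8) + 2^(-8)
    = 0.125 + 0.125 + 0.0625 + 0.00390625 + 0.00390625
    = 82/256 = 0.3203125
Since 0.3203125 <= 1, Kraft's inequality IS satisfied.
A prefix code with these lengths CAN exist.

Kraft sum = 0.3203125. Satisfied.


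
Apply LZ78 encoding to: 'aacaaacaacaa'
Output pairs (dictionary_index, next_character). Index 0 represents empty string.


LZ78 encoding steps:
Dictionary: {0: ''}
Step 1: w='' (idx 0), next='a' -> output (0, 'a'), add 'a' as idx 1
Step 2: w='a' (idx 1), next='c' -> output (1, 'c'), add 'ac' as idx 2
Step 3: w='a' (idx 1), next='a' -> output (1, 'a'), add 'aa' as idx 3
Step 4: w='ac' (idx 2), next='a' -> output (2, 'a'), add 'aca' as idx 4
Step 5: w='aca' (idx 4), next='a' -> output (4, 'a'), add 'acaa' as idx 5


Encoded: [(0, 'a'), (1, 'c'), (1, 'a'), (2, 'a'), (4, 'a')]


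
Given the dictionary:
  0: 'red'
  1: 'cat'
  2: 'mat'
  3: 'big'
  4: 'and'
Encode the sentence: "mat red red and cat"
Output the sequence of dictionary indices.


Look up each word in the dictionary:
  'mat' -> 2
  'red' -> 0
  'red' -> 0
  'and' -> 4
  'cat' -> 1

Encoded: [2, 0, 0, 4, 1]


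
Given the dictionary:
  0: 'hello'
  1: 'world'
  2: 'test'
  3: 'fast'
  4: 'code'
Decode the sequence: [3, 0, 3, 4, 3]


Look up each index in the dictionary:
  3 -> 'fast'
  0 -> 'hello'
  3 -> 'fast'
  4 -> 'code'
  3 -> 'fast'

Decoded: "fast hello fast code fast"


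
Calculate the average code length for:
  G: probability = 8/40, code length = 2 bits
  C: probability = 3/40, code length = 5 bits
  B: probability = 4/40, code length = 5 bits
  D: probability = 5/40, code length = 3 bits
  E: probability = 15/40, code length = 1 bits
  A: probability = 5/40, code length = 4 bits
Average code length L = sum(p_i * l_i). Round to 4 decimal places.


Weighted contributions p_i * l_i:
  G: (8/40) * 2 = 16/40
  C: (3/40) * 5 = 15/40
  B: (4/40) * 5 = 20/40
  D: (5/40) * 3 = 15/40
  E: (15/40) * 1 = 15/40
  A: (5/40) * 4 = 20/40
Sum = (16 + 15 + 20 + 15 + 15 + 20)/40 = 101/40

L = 101/40 = 2.5250 bits/symbol
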